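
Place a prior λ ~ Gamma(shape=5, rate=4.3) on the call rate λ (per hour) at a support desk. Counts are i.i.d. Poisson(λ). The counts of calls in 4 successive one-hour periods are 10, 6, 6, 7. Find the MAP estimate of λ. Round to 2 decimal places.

λ̂_MAP = 3.98

Σxᵢ = 10+6+6+7 = 29, with n = 4.
Posterior ∝ λ^4e^(−4.3λ) · λ^29e^(−4λ) = λ^33e^(−8.3λ), i.e. Gamma(shape=34, rate=8.3).
The mode of a Gamma(a, b) with a ≥ 1 (shape–rate) is (a−1)/b = 33/8.3 ≈ 3.98.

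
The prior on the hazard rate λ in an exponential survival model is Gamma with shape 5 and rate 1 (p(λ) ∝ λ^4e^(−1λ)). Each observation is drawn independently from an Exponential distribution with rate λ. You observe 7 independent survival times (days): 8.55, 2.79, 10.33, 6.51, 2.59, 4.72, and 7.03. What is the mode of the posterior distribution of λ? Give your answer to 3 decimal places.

The Exponential(rate=λ) likelihood is ∝ λ^n e^(−λΣtᵢ). Here n = 7 and Σtᵢ = 8.55 + 2.79 + 10.33 + 6.51 + 2.59 + 4.72 + 7.03 = 42.52.
Posterior ∝ λ^4e^(−1λ) · λ^7e^(−42.52λ) = λ^11e^(−43.52λ), i.e. Gamma(12, 43.52).
Mode = (a−1)/b = 11/43.52 ≈ 0.253.

λ̂_MAP = 0.253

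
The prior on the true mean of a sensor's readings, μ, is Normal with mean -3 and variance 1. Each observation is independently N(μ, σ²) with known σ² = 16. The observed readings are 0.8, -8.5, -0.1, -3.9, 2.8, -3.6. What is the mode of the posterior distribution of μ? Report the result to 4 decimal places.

μ̂_MAP = -2.7500

n = 6; x̄ = (0.8 + (-8.5) + (-0.1) + (-3.9) + 2.8 + (-3.6))/6 = -12.5/6 = -25/12 ≈ -2.0833.
For a Normal prior and Normal likelihood with known variance, the posterior is Normal; its mode equals its mean, the precision-weighted average.
Prior precision 1/σ₀² = 1/1 = 1; data precision n/σ² = 6/16 = 0.375.
μ̂ = (1·(-3) + 0.375·(-25/12)) / (1 + 0.375) = (-3.78125)/1.375 = -2.7500.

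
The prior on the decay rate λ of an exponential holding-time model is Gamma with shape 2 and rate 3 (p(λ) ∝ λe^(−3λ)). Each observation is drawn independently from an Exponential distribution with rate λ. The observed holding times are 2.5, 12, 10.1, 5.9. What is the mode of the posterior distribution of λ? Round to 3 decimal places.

The Exponential(rate=λ) likelihood is ∝ λ^n e^(−λΣtᵢ). Here n = 4 and Σtᵢ = 2.5 + 12 + 10.1 + 5.9 = 30.5.
Posterior ∝ λe^(−3λ) · λ^4e^(−30.5λ) = λ^5e^(−33.5λ), i.e. Gamma(6, 33.5).
Mode = (a−1)/b = 5/33.5 ≈ 0.149.

λ̂_MAP = 0.149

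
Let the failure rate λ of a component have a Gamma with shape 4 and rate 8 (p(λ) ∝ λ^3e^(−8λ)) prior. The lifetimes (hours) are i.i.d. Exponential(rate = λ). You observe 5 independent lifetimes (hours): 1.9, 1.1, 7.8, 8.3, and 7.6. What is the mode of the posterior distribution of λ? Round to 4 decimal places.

λ̂_MAP = 0.2305

The Exponential(rate=λ) likelihood is ∝ λ^n e^(−λΣtᵢ). Here n = 5 and Σtᵢ = 1.9 + 1.1 + 7.8 + 8.3 + 7.6 = 26.7.
Posterior ∝ λ^3e^(−8λ) · λ^5e^(−26.7λ) = λ^8e^(−34.7λ), i.e. Gamma(9, 34.7).
Mode = (a−1)/b = 8/34.7 ≈ 0.2305.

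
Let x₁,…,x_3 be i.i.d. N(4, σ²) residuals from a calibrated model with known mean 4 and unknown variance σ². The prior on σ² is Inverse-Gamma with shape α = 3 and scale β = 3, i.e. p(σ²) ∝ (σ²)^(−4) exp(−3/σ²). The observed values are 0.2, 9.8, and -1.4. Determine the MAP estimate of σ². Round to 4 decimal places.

σ̂²_MAP = 7.5673

Sum of squared deviations about the known mean: SS = (0.2−4)² + (9.8−4)² + (-1.4−4)² = 77.24.
The Normal likelihood contributes (σ²)^(−n/2) exp(−SS/(2σ²)), so the posterior is Inverse-Gamma(α + n/2, β + SS/2) = Inverse-Gamma(4.5, 41.62).
The mode of Inverse-Gamma(a, b) is b/(a+1) = 41.62/5.5 ≈ 7.5673.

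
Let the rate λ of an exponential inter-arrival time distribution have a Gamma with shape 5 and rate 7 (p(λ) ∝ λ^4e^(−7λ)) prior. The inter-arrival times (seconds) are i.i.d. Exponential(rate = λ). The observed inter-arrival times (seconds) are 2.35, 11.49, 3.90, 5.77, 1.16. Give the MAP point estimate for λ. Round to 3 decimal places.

The Exponential(rate=λ) likelihood is ∝ λ^n e^(−λΣtᵢ). Here n = 5 and Σtᵢ = 2.35 + 11.49 + 3.90 + 5.77 + 1.16 = 24.67.
Posterior ∝ λ^4e^(−7λ) · λ^5e^(−24.67λ) = λ^9e^(−31.67λ), i.e. Gamma(10, 31.67).
Mode = (a−1)/b = 9/31.67 ≈ 0.284.

λ̂_MAP = 0.284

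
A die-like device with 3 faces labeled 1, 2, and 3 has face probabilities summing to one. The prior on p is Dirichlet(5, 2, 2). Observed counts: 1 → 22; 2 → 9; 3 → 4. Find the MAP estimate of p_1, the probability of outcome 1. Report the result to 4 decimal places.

MAP estimate: 0.6341

The posterior is Dirichlet(αᵢ + nᵢ) = Dirichlet(27, 11, 6).
For a Dirichlet(a₁,…,a_K) with all aᵢ > 1, the mode has j-th component (aⱼ − 1)/(Σaᵢ − K).
Here Σaᵢ = 44 and K = 3, so p_1 = (27 − 1)/(44 − 3) = 26/41 ≈ 0.6341.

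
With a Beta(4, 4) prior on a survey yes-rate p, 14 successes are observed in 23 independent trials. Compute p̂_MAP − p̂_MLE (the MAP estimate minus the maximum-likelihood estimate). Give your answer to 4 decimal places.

Posterior is Beta(18, 13); MAP = (18−1)/(31−2) = 17/29 ≈ 0.58621.
MLE ignores the prior: p̂_MLE = k/n = 14/23 ≈ 0.60870.
Difference = 17/29 − 14/23 = -15/667 ≈ -0.0225.

MAP − MLE = -0.0225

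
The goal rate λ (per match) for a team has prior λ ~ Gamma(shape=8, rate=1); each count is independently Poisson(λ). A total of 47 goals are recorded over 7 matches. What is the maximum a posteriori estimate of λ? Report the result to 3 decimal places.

Σxᵢ = 47, n = 7.
Posterior ∝ λ^7e^(−1λ) · λ^47e^(−7λ) = λ^54e^(−8λ), i.e. Gamma(shape=55, rate=8).
The mode of a Gamma(a, b) with a ≥ 1 (shape–rate) is (a−1)/b = 54/8 ≈ 6.750.

λ̂_MAP = 6.750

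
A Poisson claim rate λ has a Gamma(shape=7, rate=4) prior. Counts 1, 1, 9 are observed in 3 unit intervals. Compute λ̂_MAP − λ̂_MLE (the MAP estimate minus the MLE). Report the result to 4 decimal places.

Σxᵢ = 11. Posterior is Gamma(18, 7); MAP = (18−1)/7 = 17/7 ≈ 2.42857.
MLE = x̄ = 11/3 ≈ 3.66667.
Difference = 17/7 − 11/3 = -26/21 ≈ -1.2381.

MAP − MLE = -1.2381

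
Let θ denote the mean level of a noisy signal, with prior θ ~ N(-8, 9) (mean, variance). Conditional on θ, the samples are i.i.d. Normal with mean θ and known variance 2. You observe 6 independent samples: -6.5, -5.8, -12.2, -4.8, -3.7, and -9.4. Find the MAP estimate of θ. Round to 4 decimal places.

n = 6; x̄ = ((-6.5) + (-5.8) + (-12.2) + (-4.8) + (-3.7) + (-9.4))/6 = -42.4/6 = -106/15 ≈ -7.0667.
For a Normal prior and Normal likelihood with known variance, the posterior is Normal; its mode equals its mean, the precision-weighted average.
Prior precision 1/σ₀² = 1/9; data precision n/σ² = 6/2 = 3.
θ̂ = ((1/9)·(-8) + 3·(-106/15)) / (1/9 + 3) = (-994/45)/(28/9) = -7.1000.

θ̂_MAP = -7.1000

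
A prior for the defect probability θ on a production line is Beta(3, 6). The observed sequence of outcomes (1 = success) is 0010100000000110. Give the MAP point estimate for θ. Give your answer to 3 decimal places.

Prior: Beta(3, 6).
Data: 4 successes in 16 trials (from the sequence). The binomial likelihood contributes θ^4(1−θ)^12, so the posterior is Beta(3+4, 6+12) = Beta(7, 18).
For Beta(a, b) with a, b > 1 the mode is (a−1)/(a+b−2) = 6/23 ≈ 0.261.

θ̂_MAP = 0.261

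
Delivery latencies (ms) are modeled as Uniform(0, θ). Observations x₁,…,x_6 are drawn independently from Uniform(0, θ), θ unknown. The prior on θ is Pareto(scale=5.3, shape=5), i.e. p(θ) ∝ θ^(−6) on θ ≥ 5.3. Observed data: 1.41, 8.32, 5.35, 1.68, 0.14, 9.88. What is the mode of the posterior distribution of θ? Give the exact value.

θ̂_MAP = 9.88

The Uniform(0, θ) likelihood is θ^(−n) for θ ≥ max(xᵢ), zero otherwise. Here max(xᵢ) = 9.88.
Posterior ∝ θ^(−6) · θ^(−6) = θ^(−12) on θ ≥ max(5.3, 9.88) = 9.88.
This density is strictly decreasing in θ, so the posterior mode lies at the lower boundary of the support.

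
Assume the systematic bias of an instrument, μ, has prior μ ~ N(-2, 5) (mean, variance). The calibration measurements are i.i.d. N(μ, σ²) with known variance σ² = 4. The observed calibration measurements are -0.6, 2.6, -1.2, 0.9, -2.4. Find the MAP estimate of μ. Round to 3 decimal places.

n = 5; x̄ = ((-0.6) + 2.6 + (-1.2) + 0.9 + (-2.4))/5 = -0.7/5 = -0.14.
For a Normal prior and Normal likelihood with known variance, the posterior is Normal; its mode equals its mean, the precision-weighted average.
Prior precision 1/σ₀² = 1/5 = 0.2; data precision n/σ² = 5/4 = 1.25.
μ̂ = (0.2·(-2) + 1.25·(-0.14)) / (0.2 + 1.25) = (-0.575)/1.45 = -23/58 ≈ -0.397.

μ̂_MAP = -0.397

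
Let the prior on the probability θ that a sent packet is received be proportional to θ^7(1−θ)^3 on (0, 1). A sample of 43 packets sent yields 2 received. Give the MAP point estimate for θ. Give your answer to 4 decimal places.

The prior density ∝ θ^7(1−θ)^3 is the kernel of Beta(8, 4).
Data: 2 successes in 43 trials. The binomial likelihood contributes θ^2(1−θ)^41, so the posterior is Beta(8+2, 4+41) = Beta(10, 45).
For Beta(a, b) with a, b > 1 the mode is (a−1)/(a+b−2) = 9/53 ≈ 0.1698.

θ̂_MAP = 0.1698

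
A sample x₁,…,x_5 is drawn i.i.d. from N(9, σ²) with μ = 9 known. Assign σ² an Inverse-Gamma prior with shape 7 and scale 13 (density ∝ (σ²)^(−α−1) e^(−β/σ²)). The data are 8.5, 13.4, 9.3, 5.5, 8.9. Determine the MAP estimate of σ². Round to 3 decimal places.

σ̂²_MAP = 2.760

Sum of squared deviations about the known mean: SS = (8.5−9)² + (13.4−9)² + (9.3−9)² + (5.5−9)² + (8.9−9)² = 31.96.
The Normal likelihood contributes (σ²)^(−n/2) exp(−SS/(2σ²)), so the posterior is Inverse-Gamma(α + n/2, β + SS/2) = Inverse-Gamma(9.5, 28.98).
The mode of Inverse-Gamma(a, b) is b/(a+1) = 28.98/10.5 ≈ 2.760.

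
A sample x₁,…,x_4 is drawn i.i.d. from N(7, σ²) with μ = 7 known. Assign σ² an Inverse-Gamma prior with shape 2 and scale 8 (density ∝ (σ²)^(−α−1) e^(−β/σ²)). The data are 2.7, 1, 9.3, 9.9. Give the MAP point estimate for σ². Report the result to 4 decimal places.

σ̂²_MAP = 8.4190

Sum of squared deviations about the known mean: SS = (2.7−7)² + (1−7)² + (9.3−7)² + (9.9−7)² = 68.19.
The Normal likelihood contributes (σ²)^(−n/2) exp(−SS/(2σ²)), so the posterior is Inverse-Gamma(α + n/2, β + SS/2) = Inverse-Gamma(4, 42.095).
The mode of Inverse-Gamma(a, b) is b/(a+1) = 42.095/5 ≈ 8.4190.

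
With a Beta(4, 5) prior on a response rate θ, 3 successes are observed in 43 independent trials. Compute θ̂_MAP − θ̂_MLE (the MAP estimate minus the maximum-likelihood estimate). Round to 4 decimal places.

MAP − MLE = 0.0502

Posterior is Beta(7, 45); MAP = (7−1)/(52−2) = 6/50 ≈ 0.12000.
MLE ignores the prior: θ̂_MLE = k/n = 3/43 ≈ 0.06977.
Difference = 6/50 − 3/43 = 54/1075 ≈ 0.0502.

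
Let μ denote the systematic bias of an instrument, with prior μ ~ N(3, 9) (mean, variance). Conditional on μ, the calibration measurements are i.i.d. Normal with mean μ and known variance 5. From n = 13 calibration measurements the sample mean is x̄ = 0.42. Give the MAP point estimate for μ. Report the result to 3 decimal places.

n = 13, x̄ = 0.42.
For a Normal prior and Normal likelihood with known variance, the posterior is Normal; its mode equals its mean, the precision-weighted average.
Prior precision 1/σ₀² = 1/9; data precision n/σ² = 13/5 = 2.6.
μ̂ = ((1/9)·3 + 2.6·0.42) / (1/9 + 2.6) = (1069/750)/(122/45) = 3207/6100 ≈ 0.526.

μ̂_MAP = 0.526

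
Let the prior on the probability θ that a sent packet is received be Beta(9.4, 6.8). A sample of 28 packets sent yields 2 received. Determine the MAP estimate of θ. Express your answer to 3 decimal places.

Prior: Beta(9.4, 6.8).
Data: 2 successes in 28 trials. The binomial likelihood contributes θ^2(1−θ)^26, so the posterior is Beta(9.4+2, 6.8+26) = Beta(11.4, 32.8).
For Beta(a, b) with a, b > 1 the mode is (a−1)/(a+b−2) = 10.4/42.2 ≈ 0.246.

θ̂_MAP = 0.246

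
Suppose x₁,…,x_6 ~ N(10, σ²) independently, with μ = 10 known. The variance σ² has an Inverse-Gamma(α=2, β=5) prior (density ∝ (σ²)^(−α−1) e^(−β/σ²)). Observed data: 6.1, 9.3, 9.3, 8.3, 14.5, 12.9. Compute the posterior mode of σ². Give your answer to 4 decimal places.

σ̂²_MAP = 4.8117

Sum of squared deviations about the known mean: SS = (6.1−10)² + (9.3−10)² + (9.3−10)² + (8.3−10)² + (14.5−10)² + (12.9−10)² = 47.74.
The Normal likelihood contributes (σ²)^(−n/2) exp(−SS/(2σ²)), so the posterior is Inverse-Gamma(α + n/2, β + SS/2) = Inverse-Gamma(5, 28.87).
The mode of Inverse-Gamma(a, b) is b/(a+1) = 28.87/6 ≈ 4.8117.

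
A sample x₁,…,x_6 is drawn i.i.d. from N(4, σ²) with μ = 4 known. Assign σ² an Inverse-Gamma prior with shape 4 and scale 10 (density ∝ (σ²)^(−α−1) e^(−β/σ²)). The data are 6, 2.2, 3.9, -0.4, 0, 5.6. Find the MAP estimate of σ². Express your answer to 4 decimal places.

Sum of squared deviations about the known mean: SS = (6−4)² + (2.2−4)² + (3.9−4)² + (-0.4−4)² + (0−4)² + (5.6−4)² = 45.17.
The Normal likelihood contributes (σ²)^(−n/2) exp(−SS/(2σ²)), so the posterior is Inverse-Gamma(α + n/2, β + SS/2) = Inverse-Gamma(7, 32.585).
The mode of Inverse-Gamma(a, b) is b/(a+1) = 32.585/8 ≈ 4.0731.

σ̂²_MAP = 4.0731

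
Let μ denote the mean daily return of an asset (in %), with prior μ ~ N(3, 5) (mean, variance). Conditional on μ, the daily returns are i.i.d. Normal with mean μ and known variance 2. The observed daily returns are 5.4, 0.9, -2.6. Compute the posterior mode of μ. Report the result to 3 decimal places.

n = 3; x̄ = (5.4 + 0.9 + (-2.6))/3 = 3.7/3 = 37/30 ≈ 1.2333.
For a Normal prior and Normal likelihood with known variance, the posterior is Normal; its mode equals its mean, the precision-weighted average.
Prior precision 1/σ₀² = 1/5 = 0.2; data precision n/σ² = 3/2 = 1.5.
μ̂ = (0.2·3 + 1.5·(37/30)) / (0.2 + 1.5) = 2.45/1.7 = 49/34 ≈ 1.441.

μ̂_MAP = 1.441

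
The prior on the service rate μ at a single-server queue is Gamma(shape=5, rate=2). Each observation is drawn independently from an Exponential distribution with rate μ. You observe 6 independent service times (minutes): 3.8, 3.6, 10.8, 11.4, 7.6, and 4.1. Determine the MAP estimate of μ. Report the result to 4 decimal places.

μ̂_MAP = 0.2309

The Exponential(rate=μ) likelihood is ∝ μ^n e^(−μΣtᵢ). Here n = 6 and Σtᵢ = 3.8 + 3.6 + 10.8 + 11.4 + 7.6 + 4.1 = 41.3.
Posterior ∝ μ^4e^(−2μ) · μ^6e^(−41.3μ) = μ^10e^(−43.3μ), i.e. Gamma(11, 43.3).
Mode = (a−1)/b = 10/43.3 ≈ 0.2309.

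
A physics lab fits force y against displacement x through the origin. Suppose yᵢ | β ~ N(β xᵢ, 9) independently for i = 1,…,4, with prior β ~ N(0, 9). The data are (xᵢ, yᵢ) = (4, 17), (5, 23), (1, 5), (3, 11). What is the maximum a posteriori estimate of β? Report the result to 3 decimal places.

β̂_MAP = 4.250

log p(β | y) = −Σ(yᵢ − βxᵢ)²/(2·9) − β²/(2·9) + const.
Setting the derivative to zero: Σxᵢ(yᵢ − βxᵢ)/9 − β/9 = 0, so β = Σxᵢyᵢ / (Σxᵢ² + σ²/τ²).
Σxᵢyᵢ = 4·17 + 5·23 + 1·5 + 3·11 = 221; Σxᵢ² = 51; σ²/τ² = 1.
β̂_MAP = 221 / (51 + 1) = 221/52 ≈ 4.250.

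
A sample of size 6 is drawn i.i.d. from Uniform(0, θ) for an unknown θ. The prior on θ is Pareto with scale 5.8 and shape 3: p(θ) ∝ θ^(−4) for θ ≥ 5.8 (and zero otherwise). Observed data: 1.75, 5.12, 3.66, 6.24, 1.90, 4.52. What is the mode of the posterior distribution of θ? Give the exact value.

The Uniform(0, θ) likelihood is θ^(−n) for θ ≥ max(xᵢ), zero otherwise. Here max(xᵢ) = 6.24.
Posterior ∝ θ^(−4) · θ^(−6) = θ^(−10) on θ ≥ max(5.8, 6.24) = 6.24.
This density is strictly decreasing in θ, so the posterior mode lies at the lower boundary of the support.

θ̂_MAP = 6.24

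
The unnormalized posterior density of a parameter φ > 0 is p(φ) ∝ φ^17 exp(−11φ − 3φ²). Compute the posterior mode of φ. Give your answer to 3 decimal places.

φ̂_MAP = 1.000

ℓ'(φ) = 17/φ − 11 − 6φ. Setting this to zero and multiplying by φ: 6φ² + 11φ − 17 = 0.
φ = (−11 + √(11² + 4·6·17)) / (2·6) = (−11 + √529) / 12 = (−11 + 23)/12 = 1.
ℓ''(φ) = −17/φ² − 6 < 0, confirming a maximum.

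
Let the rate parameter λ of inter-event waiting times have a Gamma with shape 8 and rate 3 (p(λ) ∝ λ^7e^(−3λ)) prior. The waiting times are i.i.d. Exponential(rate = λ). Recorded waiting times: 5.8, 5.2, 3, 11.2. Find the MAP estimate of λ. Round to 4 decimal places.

The Exponential(rate=λ) likelihood is ∝ λ^n e^(−λΣtᵢ). Here n = 4 and Σtᵢ = 5.8 + 5.2 + 3 + 11.2 = 25.2.
Posterior ∝ λ^7e^(−3λ) · λ^4e^(−25.2λ) = λ^11e^(−28.2λ), i.e. Gamma(12, 28.2).
Mode = (a−1)/b = 11/28.2 ≈ 0.3901.

λ̂_MAP = 0.3901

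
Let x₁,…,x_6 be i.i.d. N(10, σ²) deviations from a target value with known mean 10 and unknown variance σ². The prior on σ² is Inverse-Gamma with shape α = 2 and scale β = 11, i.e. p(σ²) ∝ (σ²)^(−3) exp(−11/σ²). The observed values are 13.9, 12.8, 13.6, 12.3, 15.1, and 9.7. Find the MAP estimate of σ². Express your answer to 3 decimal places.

Sum of squared deviations about the known mean: SS = (13.9−10)² + (12.8−10)² + (13.6−10)² + (12.3−10)² + (15.1−10)² + (9.7−10)² = 67.4.
The Normal likelihood contributes (σ²)^(−n/2) exp(−SS/(2σ²)), so the posterior is Inverse-Gamma(α + n/2, β + SS/2) = Inverse-Gamma(5, 44.7).
The mode of Inverse-Gamma(a, b) is b/(a+1) = 44.7/6 ≈ 7.450.

σ̂²_MAP = 7.450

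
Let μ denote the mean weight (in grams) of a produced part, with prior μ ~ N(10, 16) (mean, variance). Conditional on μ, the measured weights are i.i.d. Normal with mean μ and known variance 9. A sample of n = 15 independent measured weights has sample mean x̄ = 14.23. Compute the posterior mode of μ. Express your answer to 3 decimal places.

μ̂_MAP = 14.077

n = 15, x̄ = 14.23.
For a Normal prior and Normal likelihood with known variance, the posterior is Normal; its mode equals its mean, the precision-weighted average.
Prior precision 1/σ₀² = 1/16 = 0.0625; data precision n/σ² = 15/9 = 5/3.
μ̂ = (0.0625·10 + (5/3)·14.23) / (0.0625 + 5/3) = (2921/120)/(83/48) = 5842/415 ≈ 14.077.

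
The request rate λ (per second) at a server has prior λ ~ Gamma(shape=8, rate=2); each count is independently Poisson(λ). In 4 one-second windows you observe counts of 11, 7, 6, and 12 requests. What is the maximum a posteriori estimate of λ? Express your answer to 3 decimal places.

Σxᵢ = 11+7+6+12 = 36, with n = 4.
Posterior ∝ λ^7e^(−2λ) · λ^36e^(−4λ) = λ^43e^(−6λ), i.e. Gamma(shape=44, rate=6).
The mode of a Gamma(a, b) with a ≥ 1 (shape–rate) is (a−1)/b = 43/6 ≈ 7.167.

λ̂_MAP = 7.167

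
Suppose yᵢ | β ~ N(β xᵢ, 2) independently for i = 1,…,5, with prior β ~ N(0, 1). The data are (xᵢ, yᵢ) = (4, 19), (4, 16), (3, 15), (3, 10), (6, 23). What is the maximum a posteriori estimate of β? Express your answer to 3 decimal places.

log p(β | y) = −Σ(yᵢ − βxᵢ)²/(2·2) − β²/(2·1) + const.
Setting the derivative to zero: Σxᵢ(yᵢ − βxᵢ)/2 − β/1 = 0, so β = Σxᵢyᵢ / (Σxᵢ² + σ²/τ²).
Σxᵢyᵢ = 4·19 + 4·16 + 3·15 + 3·10 + 6·23 = 353; Σxᵢ² = 86; σ²/τ² = 2.
β̂_MAP = 353 / (86 + 2) = 353/88 ≈ 4.011.

β̂_MAP = 4.011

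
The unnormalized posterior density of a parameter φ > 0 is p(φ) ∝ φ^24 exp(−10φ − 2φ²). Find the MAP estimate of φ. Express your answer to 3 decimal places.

ℓ'(φ) = 24/φ − 10 − 4φ. Setting this to zero and multiplying by φ: 4φ² + 10φ − 24 = 0.
φ = (−10 + √(10² + 4·4·24)) / (2·4) = (−10 + √484) / 8 = (−10 + 22)/8 = 3/2.
ℓ''(φ) = −24/φ² − 4 < 0, confirming a maximum.

φ̂_MAP = 1.500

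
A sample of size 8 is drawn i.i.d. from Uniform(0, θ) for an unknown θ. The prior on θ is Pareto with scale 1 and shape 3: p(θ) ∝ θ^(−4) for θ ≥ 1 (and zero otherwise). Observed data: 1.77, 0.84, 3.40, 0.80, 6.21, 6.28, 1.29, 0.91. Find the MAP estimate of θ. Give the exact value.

θ̂_MAP = 6.28

The Uniform(0, θ) likelihood is θ^(−n) for θ ≥ max(xᵢ), zero otherwise. Here max(xᵢ) = 6.28.
Posterior ∝ θ^(−4) · θ^(−8) = θ^(−12) on θ ≥ max(1, 6.28) = 6.28.
This density is strictly decreasing in θ, so the posterior mode lies at the lower boundary of the support.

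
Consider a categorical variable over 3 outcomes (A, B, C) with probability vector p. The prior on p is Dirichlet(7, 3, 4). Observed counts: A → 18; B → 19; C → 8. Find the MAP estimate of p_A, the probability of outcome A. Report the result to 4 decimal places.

MAP estimate of p_A = 0.4286

The posterior is Dirichlet(αᵢ + nᵢ) = Dirichlet(25, 22, 12).
For a Dirichlet(a₁,…,a_K) with all aᵢ > 1, the mode has j-th component (aⱼ − 1)/(Σaᵢ − K).
Here Σaᵢ = 59 and K = 3, so p_A = (25 − 1)/(59 − 3) = 24/56 ≈ 0.4286.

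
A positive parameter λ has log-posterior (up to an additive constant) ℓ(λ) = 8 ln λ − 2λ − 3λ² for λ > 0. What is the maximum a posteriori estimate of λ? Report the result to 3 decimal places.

ℓ'(λ) = 8/λ − 2 − 6λ. Setting this to zero and multiplying by λ: 6λ² + 2λ − 8 = 0.
λ = (−2 + √(2² + 4·6·8)) / (2·6) = (−2 + √196) / 12 = (−2 + 14)/12 = 1.
ℓ''(λ) = −8/λ² − 6 < 0, confirming a maximum.

λ̂_MAP = 1.000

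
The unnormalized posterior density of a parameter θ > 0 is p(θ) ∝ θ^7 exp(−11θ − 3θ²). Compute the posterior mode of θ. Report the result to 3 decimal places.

ℓ'(θ) = 7/θ − 11 − 6θ. Setting this to zero and multiplying by θ: 6θ² + 11θ − 7 = 0.
θ = (−11 + √(11² + 4·6·7)) / (2·6) = (−11 + √289) / 12 = (−11 + 17)/12 = 1/2.
ℓ''(θ) = −7/θ² − 6 < 0, confirming a maximum.

θ̂_MAP = 0.500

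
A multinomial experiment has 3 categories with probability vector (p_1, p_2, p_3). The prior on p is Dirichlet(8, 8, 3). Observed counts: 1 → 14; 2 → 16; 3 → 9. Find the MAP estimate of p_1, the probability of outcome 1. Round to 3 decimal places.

The posterior is Dirichlet(αᵢ + nᵢ) = Dirichlet(22, 24, 12).
For a Dirichlet(a₁,…,a_K) with all aᵢ > 1, the mode has j-th component (aⱼ − 1)/(Σaᵢ − K).
Here Σaᵢ = 58 and K = 3, so p_1 = (22 − 1)/(58 − 3) = 21/55 ≈ 0.382.

MAP estimate: 0.382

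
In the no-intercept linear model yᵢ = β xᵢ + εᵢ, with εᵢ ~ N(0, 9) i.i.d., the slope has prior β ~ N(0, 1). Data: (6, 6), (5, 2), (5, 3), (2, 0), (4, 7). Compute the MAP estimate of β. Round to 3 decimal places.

log p(β | y) = −Σ(yᵢ − βxᵢ)²/(2·9) − β²/(2·1) + const.
Setting the derivative to zero: Σxᵢ(yᵢ − βxᵢ)/9 − β/1 = 0, so β = Σxᵢyᵢ / (Σxᵢ² + σ²/τ²).
Σxᵢyᵢ = 6·6 + 5·2 + 5·3 + 2·0 + 4·7 = 89; Σxᵢ² = 106; σ²/τ² = 9.
β̂_MAP = 89 / (106 + 9) = 89/115 ≈ 0.774.

β̂_MAP = 0.774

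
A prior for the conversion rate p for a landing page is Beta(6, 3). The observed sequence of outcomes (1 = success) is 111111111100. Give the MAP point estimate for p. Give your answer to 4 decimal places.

Prior: Beta(6, 3).
Data: 10 successes in 12 trials (from the sequence). The binomial likelihood contributes p^10(1−p)^2, so the posterior is Beta(6+10, 3+2) = Beta(16, 5).
For Beta(a, b) with a, b > 1 the mode is (a−1)/(a+b−2) = 15/19 ≈ 0.7895.

p̂_MAP = 0.7895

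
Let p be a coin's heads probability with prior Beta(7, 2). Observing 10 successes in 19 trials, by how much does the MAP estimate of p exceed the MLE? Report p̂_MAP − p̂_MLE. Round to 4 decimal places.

Posterior is Beta(17, 11); MAP = (17−1)/(28−2) = 16/26 ≈ 0.61538.
MLE ignores the prior: p̂_MLE = k/n = 10/19 ≈ 0.52632.
Difference = 16/26 − 10/19 = 22/247 ≈ 0.0891.

MAP − MLE = 0.0891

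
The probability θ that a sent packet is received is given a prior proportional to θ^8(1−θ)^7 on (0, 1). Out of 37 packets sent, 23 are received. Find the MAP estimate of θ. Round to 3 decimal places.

θ̂_MAP = 0.596

The prior density ∝ θ^8(1−θ)^7 is the kernel of Beta(9, 8).
Data: 23 successes in 37 trials. The binomial likelihood contributes θ^23(1−θ)^14, so the posterior is Beta(9+23, 8+14) = Beta(32, 22).
For Beta(a, b) with a, b > 1 the mode is (a−1)/(a+b−2) = 31/52 ≈ 0.596.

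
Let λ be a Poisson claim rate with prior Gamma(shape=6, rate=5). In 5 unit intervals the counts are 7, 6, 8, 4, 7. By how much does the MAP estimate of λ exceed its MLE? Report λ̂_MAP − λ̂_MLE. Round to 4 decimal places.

Σxᵢ = 32. Posterior is Gamma(38, 10); MAP = (38−1)/10 = 37/10 ≈ 3.70000.
MLE = x̄ = 32/5 ≈ 6.40000.
Difference = 37/10 − 32/5 = -27/10 ≈ -2.7000.

MAP − MLE = -2.7000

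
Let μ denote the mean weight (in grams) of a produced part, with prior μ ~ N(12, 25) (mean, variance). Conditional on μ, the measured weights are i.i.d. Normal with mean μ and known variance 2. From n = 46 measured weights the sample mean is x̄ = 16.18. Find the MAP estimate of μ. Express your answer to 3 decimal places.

μ̂_MAP = 16.173

n = 46, x̄ = 16.18.
For a Normal prior and Normal likelihood with known variance, the posterior is Normal; its mode equals its mean, the precision-weighted average.
Prior precision 1/σ₀² = 1/25 = 0.04; data precision n/σ² = 46/2 = 23.
μ̂ = (0.04·12 + 23·16.18) / (0.04 + 23) = 372.62/23.04 = 18631/1152 ≈ 16.173.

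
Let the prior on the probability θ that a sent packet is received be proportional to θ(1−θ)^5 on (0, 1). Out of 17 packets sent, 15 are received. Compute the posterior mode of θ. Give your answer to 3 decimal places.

θ̂_MAP = 0.696

The prior density ∝ θ(1−θ)^5 is the kernel of Beta(2, 6).
Data: 15 successes in 17 trials. The binomial likelihood contributes θ^15(1−θ)^2, so the posterior is Beta(2+15, 6+2) = Beta(17, 8).
For Beta(a, b) with a, b > 1 the mode is (a−1)/(a+b−2) = 16/23 ≈ 0.696.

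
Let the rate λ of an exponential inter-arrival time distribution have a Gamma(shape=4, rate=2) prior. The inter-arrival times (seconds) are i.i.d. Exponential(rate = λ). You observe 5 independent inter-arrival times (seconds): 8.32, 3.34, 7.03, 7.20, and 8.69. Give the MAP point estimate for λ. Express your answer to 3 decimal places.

The Exponential(rate=λ) likelihood is ∝ λ^n e^(−λΣtᵢ). Here n = 5 and Σtᵢ = 8.32 + 3.34 + 7.03 + 7.20 + 8.69 = 34.58.
Posterior ∝ λ^3e^(−2λ) · λ^5e^(−34.58λ) = λ^8e^(−36.58λ), i.e. Gamma(9, 36.58).
Mode = (a−1)/b = 8/36.58 ≈ 0.219.

λ̂_MAP = 0.219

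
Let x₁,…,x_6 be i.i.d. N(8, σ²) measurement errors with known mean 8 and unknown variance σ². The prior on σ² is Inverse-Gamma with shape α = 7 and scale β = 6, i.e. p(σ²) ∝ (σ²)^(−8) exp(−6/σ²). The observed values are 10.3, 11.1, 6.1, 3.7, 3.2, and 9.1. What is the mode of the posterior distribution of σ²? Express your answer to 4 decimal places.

Sum of squared deviations about the known mean: SS = (10.3−8)² + (11.1−8)² + (6.1−8)² + (3.7−8)² + (3.2−8)² + (9.1−8)² = 61.25.
The Normal likelihood contributes (σ²)^(−n/2) exp(−SS/(2σ²)), so the posterior is Inverse-Gamma(α + n/2, β + SS/2) = Inverse-Gamma(10, 36.625).
The mode of Inverse-Gamma(a, b) is b/(a+1) = 36.625/11 ≈ 3.3295.

σ̂²_MAP = 3.3295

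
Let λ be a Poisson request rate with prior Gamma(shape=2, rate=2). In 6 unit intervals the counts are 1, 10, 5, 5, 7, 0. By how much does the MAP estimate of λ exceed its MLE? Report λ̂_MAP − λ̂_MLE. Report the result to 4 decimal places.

Σxᵢ = 28. Posterior is Gamma(30, 8); MAP = (30−1)/8 = 29/8 ≈ 3.62500.
MLE = x̄ = 28/6 ≈ 4.66667.
Difference = 29/8 − 28/6 = -25/24 ≈ -1.0417.

MAP − MLE = -1.0417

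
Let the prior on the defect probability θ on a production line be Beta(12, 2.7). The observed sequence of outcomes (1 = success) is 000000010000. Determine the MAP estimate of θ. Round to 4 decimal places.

θ̂_MAP = 0.4858

Prior: Beta(12, 2.7).
Data: 1 success in 12 trials (from the sequence). The binomial likelihood contributes θ(1−θ)^11, so the posterior is Beta(12+1, 2.7+11) = Beta(13, 13.7).
For Beta(a, b) with a, b > 1 the mode is (a−1)/(a+b−2) = 12/24.7 ≈ 0.4858.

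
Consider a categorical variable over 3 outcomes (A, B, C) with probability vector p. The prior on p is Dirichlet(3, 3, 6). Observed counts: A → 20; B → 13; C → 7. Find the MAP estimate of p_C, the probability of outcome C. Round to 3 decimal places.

The posterior is Dirichlet(αᵢ + nᵢ) = Dirichlet(23, 16, 13).
For a Dirichlet(a₁,…,a_K) with all aᵢ > 1, the mode has j-th component (aⱼ − 1)/(Σaᵢ − K).
Here Σaᵢ = 52 and K = 3, so p_C = (13 − 1)/(52 − 3) = 12/49 ≈ 0.245.

MAP estimate of p_C = 0.245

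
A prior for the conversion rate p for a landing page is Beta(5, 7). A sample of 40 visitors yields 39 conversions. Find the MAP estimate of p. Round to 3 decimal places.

Prior: Beta(5, 7).
Data: 39 successes in 40 trials. The binomial likelihood contributes p^39(1−p)^1, so the posterior is Beta(5+39, 7+1) = Beta(44, 8).
For Beta(a, b) with a, b > 1 the mode is (a−1)/(a+b−2) = 43/50 ≈ 0.860.

p̂_MAP = 0.860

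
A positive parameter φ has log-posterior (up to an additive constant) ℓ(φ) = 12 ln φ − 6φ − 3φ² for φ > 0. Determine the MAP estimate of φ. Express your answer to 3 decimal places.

φ̂_MAP = 1.000

ℓ'(φ) = 12/φ − 6 − 6φ. Setting this to zero and multiplying by φ: 6φ² + 6φ − 12 = 0.
φ = (−6 + √(6² + 4·6·12)) / (2·6) = (−6 + √324) / 12 = (−6 + 18)/12 = 1.
ℓ''(φ) = −12/φ² − 6 < 0, confirming a maximum.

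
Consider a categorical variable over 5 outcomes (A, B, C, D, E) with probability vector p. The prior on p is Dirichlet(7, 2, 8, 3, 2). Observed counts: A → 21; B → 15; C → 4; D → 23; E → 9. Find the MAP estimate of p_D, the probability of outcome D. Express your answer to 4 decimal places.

The posterior is Dirichlet(αᵢ + nᵢ) = Dirichlet(28, 17, 12, 26, 11).
For a Dirichlet(a₁,…,a_K) with all aᵢ > 1, the mode has j-th component (aⱼ − 1)/(Σaᵢ − K).
Here Σaᵢ = 94 and K = 5, so p_D = (26 − 1)/(94 − 5) = 25/89 ≈ 0.2809.

MAP estimate of p_D = 0.2809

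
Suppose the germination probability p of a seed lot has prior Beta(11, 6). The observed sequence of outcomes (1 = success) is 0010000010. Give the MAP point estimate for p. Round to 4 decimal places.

Prior: Beta(11, 6).
Data: 2 successes in 10 trials (from the sequence). The binomial likelihood contributes p^2(1−p)^8, so the posterior is Beta(11+2, 6+8) = Beta(13, 14).
For Beta(a, b) with a, b > 1 the mode is (a−1)/(a+b−2) = 12/25 ≈ 0.4800.

p̂_MAP = 0.4800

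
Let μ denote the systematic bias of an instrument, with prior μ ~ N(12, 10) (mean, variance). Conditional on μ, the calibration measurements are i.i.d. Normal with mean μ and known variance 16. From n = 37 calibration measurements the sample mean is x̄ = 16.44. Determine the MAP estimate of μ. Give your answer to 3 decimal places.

μ̂_MAP = 16.256

n = 37, x̄ = 16.44.
For a Normal prior and Normal likelihood with known variance, the posterior is Normal; its mode equals its mean, the precision-weighted average.
Prior precision 1/σ₀² = 1/10 = 0.1; data precision n/σ² = 37/16 = 2.3125.
μ̂ = (0.1·12 + 2.3125·16.44) / (0.1 + 2.3125) = 39.2175/2.4125 = 15687/965 ≈ 16.256.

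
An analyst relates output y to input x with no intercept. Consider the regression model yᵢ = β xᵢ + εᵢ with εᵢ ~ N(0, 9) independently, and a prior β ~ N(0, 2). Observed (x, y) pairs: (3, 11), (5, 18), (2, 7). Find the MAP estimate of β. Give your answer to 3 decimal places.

log p(β | y) = −Σ(yᵢ − βxᵢ)²/(2·9) − β²/(2·2) + const.
Setting the derivative to zero: Σxᵢ(yᵢ − βxᵢ)/9 − β/2 = 0, so β = Σxᵢyᵢ / (Σxᵢ² + σ²/τ²).
Σxᵢyᵢ = 3·11 + 5·18 + 2·7 = 137; Σxᵢ² = 38; σ²/τ² = 4.5.
β̂_MAP = 137 / (38 + 4.5) = 137/42.5 ≈ 3.224.

β̂_MAP = 3.224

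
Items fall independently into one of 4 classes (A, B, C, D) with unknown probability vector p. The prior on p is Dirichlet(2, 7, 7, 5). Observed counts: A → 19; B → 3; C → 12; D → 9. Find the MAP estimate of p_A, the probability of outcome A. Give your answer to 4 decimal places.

MAP estimate of p_A = 0.3333

The posterior is Dirichlet(αᵢ + nᵢ) = Dirichlet(21, 10, 19, 14).
For a Dirichlet(a₁,…,a_K) with all aᵢ > 1, the mode has j-th component (aⱼ − 1)/(Σaᵢ − K).
Here Σaᵢ = 64 and K = 4, so p_A = (21 − 1)/(64 − 4) = 20/60 ≈ 0.3333.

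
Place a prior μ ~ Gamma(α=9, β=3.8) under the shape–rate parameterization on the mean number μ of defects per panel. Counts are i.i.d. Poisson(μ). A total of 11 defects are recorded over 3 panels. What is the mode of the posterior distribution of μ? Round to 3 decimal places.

μ̂_MAP = 2.794

Σxᵢ = 11, n = 3.
Posterior ∝ μ^8e^(−3.8μ) · μ^11e^(−3μ) = μ^19e^(−6.8μ), i.e. Gamma(shape=20, rate=6.8).
The mode of a Gamma(a, b) with a ≥ 1 (shape–rate) is (a−1)/b = 19/6.8 ≈ 2.794.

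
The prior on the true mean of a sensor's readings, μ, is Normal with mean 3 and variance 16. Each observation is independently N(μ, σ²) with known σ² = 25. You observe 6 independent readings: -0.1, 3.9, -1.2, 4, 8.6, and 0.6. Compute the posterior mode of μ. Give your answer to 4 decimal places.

n = 6; x̄ = ((-0.1) + 3.9 + (-1.2) + 4 + 8.6 + 0.6)/6 = 15.8/6 = 79/30 ≈ 2.6333.
For a Normal prior and Normal likelihood with known variance, the posterior is Normal; its mode equals its mean, the precision-weighted average.
Prior precision 1/σ₀² = 1/16 = 0.0625; data precision n/σ² = 6/25 = 0.24.
μ̂ = (0.0625·3 + 0.24·(79/30)) / (0.0625 + 0.24) = 0.8195/0.3025 = 149/55 ≈ 2.7091.

μ̂_MAP = 2.7091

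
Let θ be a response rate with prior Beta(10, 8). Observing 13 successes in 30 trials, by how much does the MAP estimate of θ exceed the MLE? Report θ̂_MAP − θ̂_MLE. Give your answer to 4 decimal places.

MAP − MLE = 0.0449

Posterior is Beta(23, 25); MAP = (23−1)/(48−2) = 22/46 ≈ 0.47826.
MLE ignores the prior: θ̂_MLE = k/n = 13/30 ≈ 0.43333.
Difference = 22/46 − 13/30 = 31/690 ≈ 0.0449.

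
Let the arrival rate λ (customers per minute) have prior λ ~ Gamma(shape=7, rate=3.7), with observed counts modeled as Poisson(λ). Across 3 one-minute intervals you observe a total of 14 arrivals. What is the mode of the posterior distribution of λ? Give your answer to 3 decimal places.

Σxᵢ = 14, n = 3.
Posterior ∝ λ^6e^(−3.7λ) · λ^14e^(−3λ) = λ^20e^(−6.7λ), i.e. Gamma(shape=21, rate=6.7).
The mode of a Gamma(a, b) with a ≥ 1 (shape–rate) is (a−1)/b = 20/6.7 ≈ 2.985.

λ̂_MAP = 2.985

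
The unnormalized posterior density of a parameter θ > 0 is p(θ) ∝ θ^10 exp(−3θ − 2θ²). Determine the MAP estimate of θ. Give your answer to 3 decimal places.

θ̂_MAP = 1.250

ℓ'(θ) = 10/θ − 3 − 4θ. Setting this to zero and multiplying by θ: 4θ² + 3θ − 10 = 0.
θ = (−3 + √(3² + 4·4·10)) / (2·4) = (−3 + √169) / 8 = (−3 + 13)/8 = 5/4.
ℓ''(θ) = −10/θ² − 4 < 0, confirming a maximum.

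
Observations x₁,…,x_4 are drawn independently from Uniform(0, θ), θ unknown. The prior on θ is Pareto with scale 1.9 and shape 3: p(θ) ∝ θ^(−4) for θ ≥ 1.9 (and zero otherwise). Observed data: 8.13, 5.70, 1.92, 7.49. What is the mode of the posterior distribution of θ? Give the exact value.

θ̂_MAP = 8.13

The Uniform(0, θ) likelihood is θ^(−n) for θ ≥ max(xᵢ), zero otherwise. Here max(xᵢ) = 8.13.
Posterior ∝ θ^(−4) · θ^(−4) = θ^(−8) on θ ≥ max(1.9, 8.13) = 8.13.
This density is strictly decreasing in θ, so the posterior mode lies at the lower boundary of the support.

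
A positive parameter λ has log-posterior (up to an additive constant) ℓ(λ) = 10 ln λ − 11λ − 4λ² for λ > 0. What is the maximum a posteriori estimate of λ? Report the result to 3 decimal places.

λ̂_MAP = 0.625

ℓ'(λ) = 10/λ − 11 − 8λ. Setting this to zero and multiplying by λ: 8λ² + 11λ − 10 = 0.
λ = (−11 + √(11² + 4·8·10)) / (2·8) = (−11 + √441) / 16 = (−11 + 21)/16 = 5/8.
ℓ''(λ) = −10/λ² − 8 < 0, confirming a maximum.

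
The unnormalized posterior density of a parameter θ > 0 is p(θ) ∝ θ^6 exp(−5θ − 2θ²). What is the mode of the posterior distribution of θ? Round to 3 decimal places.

ℓ'(θ) = 6/θ − 5 − 4θ. Setting this to zero and multiplying by θ: 4θ² + 5θ − 6 = 0.
θ = (−5 + √(5² + 4·4·6)) / (2·4) = (−5 + √121) / 8 = (−5 + 11)/8 = 3/4.
ℓ''(θ) = −6/θ² − 4 < 0, confirming a maximum.

θ̂_MAP = 0.750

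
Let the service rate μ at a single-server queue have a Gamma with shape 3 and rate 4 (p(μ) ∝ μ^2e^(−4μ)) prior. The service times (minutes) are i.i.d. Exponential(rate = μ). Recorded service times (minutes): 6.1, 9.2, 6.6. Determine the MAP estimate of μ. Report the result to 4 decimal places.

μ̂_MAP = 0.1931

The Exponential(rate=μ) likelihood is ∝ μ^n e^(−μΣtᵢ). Here n = 3 and Σtᵢ = 6.1 + 9.2 + 6.6 = 21.9.
Posterior ∝ μ^2e^(−4μ) · μ^3e^(−21.9μ) = μ^5e^(−25.9μ), i.e. Gamma(6, 25.9).
Mode = (a−1)/b = 5/25.9 ≈ 0.1931.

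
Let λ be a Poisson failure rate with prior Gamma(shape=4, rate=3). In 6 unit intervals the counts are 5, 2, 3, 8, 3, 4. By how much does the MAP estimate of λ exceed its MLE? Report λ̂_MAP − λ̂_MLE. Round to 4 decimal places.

MAP − MLE = -1.0556

Σxᵢ = 25. Posterior is Gamma(29, 9); MAP = (29−1)/9 = 28/9 ≈ 3.11111.
MLE = x̄ = 25/6 ≈ 4.16667.
Difference = 28/9 − 25/6 = -19/18 ≈ -1.0556.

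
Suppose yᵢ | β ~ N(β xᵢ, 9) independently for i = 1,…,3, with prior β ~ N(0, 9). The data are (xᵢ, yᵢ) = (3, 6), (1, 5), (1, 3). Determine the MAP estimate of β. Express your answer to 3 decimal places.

log p(β | y) = −Σ(yᵢ − βxᵢ)²/(2·9) − β²/(2·9) + const.
Setting the derivative to zero: Σxᵢ(yᵢ − βxᵢ)/9 − β/9 = 0, so β = Σxᵢyᵢ / (Σxᵢ² + σ²/τ²).
Σxᵢyᵢ = 3·6 + 1·5 + 1·3 = 26; Σxᵢ² = 11; σ²/τ² = 1.
β̂_MAP = 26 / (11 + 1) = 26/12 ≈ 2.167.

β̂_MAP = 2.167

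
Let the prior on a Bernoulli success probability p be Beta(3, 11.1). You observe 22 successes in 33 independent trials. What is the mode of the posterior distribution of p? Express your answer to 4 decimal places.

p̂_MAP = 0.5322

Prior: Beta(3, 11.1).
Data: 22 successes in 33 trials. The binomial likelihood contributes p^22(1−p)^11, so the posterior is Beta(3+22, 11.1+11) = Beta(25, 22.1).
For Beta(a, b) with a, b > 1 the mode is (a−1)/(a+b−2) = 24/45.1 ≈ 0.5322.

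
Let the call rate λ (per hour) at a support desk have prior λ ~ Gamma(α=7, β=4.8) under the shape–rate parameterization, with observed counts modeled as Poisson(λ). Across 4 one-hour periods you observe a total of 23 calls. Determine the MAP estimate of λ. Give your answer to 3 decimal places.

λ̂_MAP = 3.295

Σxᵢ = 23, n = 4.
Posterior ∝ λ^6e^(−4.8λ) · λ^23e^(−4λ) = λ^29e^(−8.8λ), i.e. Gamma(shape=30, rate=8.8).
The mode of a Gamma(a, b) with a ≥ 1 (shape–rate) is (a−1)/b = 29/8.8 ≈ 3.295.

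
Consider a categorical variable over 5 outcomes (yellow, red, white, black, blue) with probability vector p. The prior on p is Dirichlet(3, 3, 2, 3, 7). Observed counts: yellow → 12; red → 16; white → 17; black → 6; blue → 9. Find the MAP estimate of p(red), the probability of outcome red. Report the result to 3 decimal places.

MAP estimate of p(red) = 0.247

The posterior is Dirichlet(αᵢ + nᵢ) = Dirichlet(15, 19, 19, 9, 16).
For a Dirichlet(a₁,…,a_K) with all aᵢ > 1, the mode has j-th component (aⱼ − 1)/(Σaᵢ − K).
Here Σaᵢ = 78 and K = 5, so p(red) = (19 − 1)/(78 − 5) = 18/73 ≈ 0.247.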